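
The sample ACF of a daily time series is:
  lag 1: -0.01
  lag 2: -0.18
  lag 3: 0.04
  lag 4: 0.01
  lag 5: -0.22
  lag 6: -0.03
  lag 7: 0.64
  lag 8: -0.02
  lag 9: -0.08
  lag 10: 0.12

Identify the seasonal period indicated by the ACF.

The largest autocorrelation is r_7 = 0.64; the remaining lags stay at or below 0.12.
The dominant spike at lag 7 indicates a seasonal period of 7.

7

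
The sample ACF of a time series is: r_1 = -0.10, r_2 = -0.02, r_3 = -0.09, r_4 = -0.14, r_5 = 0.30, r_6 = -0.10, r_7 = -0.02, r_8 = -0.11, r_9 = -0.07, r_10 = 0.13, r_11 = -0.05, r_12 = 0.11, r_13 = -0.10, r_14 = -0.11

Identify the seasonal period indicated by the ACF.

The largest autocorrelation is r_5 = 0.30; the remaining lags stay at or below 0.13.
The dominant spike at lag 5 indicates a seasonal period of 5.

5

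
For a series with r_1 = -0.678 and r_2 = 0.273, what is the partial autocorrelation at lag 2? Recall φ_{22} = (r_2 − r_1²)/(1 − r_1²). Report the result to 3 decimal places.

-0.346

φ_{22} = (r_2 − r_1²) / (1 − r_1²)
r_1² = (-0.678)² = 0.459684
Numerator = 0.273 − 0.4597 = -0.1867; denominator = 1 − 0.4597 = 0.5403
φ_{22} = -0.1867 / 0.5403 = -0.346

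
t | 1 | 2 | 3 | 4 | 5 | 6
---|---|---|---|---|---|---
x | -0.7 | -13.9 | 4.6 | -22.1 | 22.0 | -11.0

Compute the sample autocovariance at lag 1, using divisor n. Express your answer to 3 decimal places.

-154.916

Mean x̄ = (-0.7 − 13.9 + 4.6 − 22.1 + 22.0 − 11.0)/6 = -3.5167
Σ_{t=1}^{5}(x_t−x̄)(x_{t+1}−x̄) = -929.4936
γ_1 = -929.4936 / 6 = -154.916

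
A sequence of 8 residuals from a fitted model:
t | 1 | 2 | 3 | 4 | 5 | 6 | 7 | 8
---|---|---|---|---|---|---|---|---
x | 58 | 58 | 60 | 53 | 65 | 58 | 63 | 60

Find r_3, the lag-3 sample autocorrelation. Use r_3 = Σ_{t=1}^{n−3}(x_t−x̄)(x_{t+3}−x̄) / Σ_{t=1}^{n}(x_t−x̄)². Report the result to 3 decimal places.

Mean x̄ = (58 + 58 + 60 + 53 + 65 + 58 + 63 + 60)/8 = 59.3750
Numerator Σ_{t=1}^{5}(x_t−x̄)(x_{t+3}−x̄) = -19.4219
Denominator Σ(x_t−x̄)² = 91.8750
r_3 = -19.4219 / 91.8750 = -0.211

-0.211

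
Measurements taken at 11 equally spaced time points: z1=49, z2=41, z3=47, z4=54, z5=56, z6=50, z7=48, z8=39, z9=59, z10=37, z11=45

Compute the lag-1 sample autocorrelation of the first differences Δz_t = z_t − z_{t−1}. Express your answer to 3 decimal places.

-0.632

First differences Δz: -8, 6, 7, 2, -6, -2, -9, 20, -22, 8
Mean of differences = -0.4000
Numerator Σ(Δz_t−Δz̄)(Δz_{t+1}−Δz̄) = -771.7600
Denominator Σ(Δz_t−Δz̄)² = 1220.4000
r_1(Δz) = -771.7600 / 1220.4000 = -0.632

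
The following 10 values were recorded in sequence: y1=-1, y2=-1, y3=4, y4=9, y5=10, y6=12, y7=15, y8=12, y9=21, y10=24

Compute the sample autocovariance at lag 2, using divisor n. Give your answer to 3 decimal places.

16.050

Mean ȳ = (-1 − 1 + 4 + 9 + 10 + 12 + 15 + 12 + 21 + 24)/10 = 10.5000
Σ_{t=1}^{8}(y_t−ȳ)(y_{t+2}−ȳ) = 160.5000
γ_2 = 160.5000 / 10 = 16.050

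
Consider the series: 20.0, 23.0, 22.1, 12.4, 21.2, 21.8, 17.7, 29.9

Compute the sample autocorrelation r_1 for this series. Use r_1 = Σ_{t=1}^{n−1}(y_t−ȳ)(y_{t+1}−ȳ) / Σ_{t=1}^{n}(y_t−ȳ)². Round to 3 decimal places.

-0.250

Mean ȳ = (20.0 + 23.0 + 22.1 + 12.4 + 21.2 + 21.8 + 17.7 + 29.9)/8 = 21.0125
Deviations from mean: -1.0125, 1.9875, 1.0875, -8.6125, 0.1875, 0.7875, -3.3125, 8.8875
Σ(y_t−ȳ)(y_{t+1}−ȳ) = (-2.0123) + (2.1614) + (-9.3661) + (-1.6148) + (0.1477) + (-2.6086) + (-29.4398) = -42.7327
Denominator Σ(y_t−ȳ)² = 170.9488
r_1 = -42.7327 / 170.9488 = -0.250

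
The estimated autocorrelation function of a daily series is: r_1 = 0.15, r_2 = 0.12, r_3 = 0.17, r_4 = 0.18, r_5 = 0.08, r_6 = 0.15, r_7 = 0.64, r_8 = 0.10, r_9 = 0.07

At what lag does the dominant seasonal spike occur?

The largest autocorrelation is r_7 = 0.64; the remaining lags stay at or below 0.18.
The dominant spike at lag 7 indicates a seasonal period of 7.

7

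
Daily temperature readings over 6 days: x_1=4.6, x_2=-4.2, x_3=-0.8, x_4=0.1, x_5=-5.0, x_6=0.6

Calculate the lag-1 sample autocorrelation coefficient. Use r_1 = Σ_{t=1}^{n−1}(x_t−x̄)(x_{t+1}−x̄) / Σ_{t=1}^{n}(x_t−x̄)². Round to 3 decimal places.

Mean x̄ = (4.6 − 4.2 − 0.8 + 0.1 − 5.0 + 0.6)/6 = -0.7833
Deviations from mean: 5.3833, -3.4167, -0.0167, 0.8833, -4.2167, 1.3833
Σ(x_t−x̄)(x_{t+1}−x̄) = (-18.3931) + (0.0569) + (-0.0147) + (-3.7247) + (-5.8331) = -27.9086
Denominator Σ(x_t−x̄)² = 61.1283
r_1 = -27.9086 / 61.1283 = -0.457

-0.457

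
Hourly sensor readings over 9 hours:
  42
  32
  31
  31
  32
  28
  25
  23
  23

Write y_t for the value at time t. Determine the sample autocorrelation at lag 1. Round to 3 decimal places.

Mean ȳ = (42 + 32 + 31 + 31 + 32 + 28 + 25 + 23 + 23)/9 = 29.6667
Numerator Σ_{t=1}^{8}(y_t−ȳ)(y_{t+1}−ȳ) = 116.2222
Denominator Σ(y_t−ȳ)² = 280.0000
r_1 = 116.2222 / 280.0000 = 0.415

0.415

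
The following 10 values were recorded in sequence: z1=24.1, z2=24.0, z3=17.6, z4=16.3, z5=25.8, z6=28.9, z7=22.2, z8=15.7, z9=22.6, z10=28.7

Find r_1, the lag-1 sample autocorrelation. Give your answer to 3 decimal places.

Mean z̄ = (24.1 + 24.0 + 17.6 + 16.3 + 25.8 + 28.9 + 22.2 + 15.7 + 22.6 + 28.7)/10 = 22.5900
Numerator Σ_{t=1}^{9}(z_t−z̄)(z_{t+1}−z̄) = 26.7629
Denominator Σ(z_t−z̄)² = 203.8090
r_1 = 26.7629 / 203.8090 = 0.131

0.131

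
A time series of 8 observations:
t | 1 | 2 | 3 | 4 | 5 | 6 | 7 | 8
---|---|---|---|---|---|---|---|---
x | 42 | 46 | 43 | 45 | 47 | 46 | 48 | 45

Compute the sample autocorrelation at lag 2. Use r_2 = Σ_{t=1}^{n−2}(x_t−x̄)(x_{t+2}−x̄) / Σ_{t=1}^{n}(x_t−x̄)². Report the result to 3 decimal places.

Mean x̄ = (42 + 46 + 43 + 45 + 47 + 46 + 48 + 45)/8 = 45.2500
Deviations from mean: -3.2500, 0.7500, -2.2500, -0.2500, 1.7500, 0.7500, 2.7500, -0.2500
Numerator Σ_{t=1}^{6}(x_t−x̄)(x_{t+2}−x̄) = 7.6250
Denominator Σ(x_t−x̄)² = 27.5000
r_2 = 7.6250 / 27.5000 = 0.277

0.277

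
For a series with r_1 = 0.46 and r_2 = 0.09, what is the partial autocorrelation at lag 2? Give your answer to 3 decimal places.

-0.154

φ_{22} = (r_2 − r_1²) / (1 − r_1²)
r_1² = (0.46)² = 0.2116
Numerator = 0.09 − 0.2116 = -0.1216; denominator = 1 − 0.2116 = 0.7884
φ_{22} = -0.1216 / 0.7884 = -0.154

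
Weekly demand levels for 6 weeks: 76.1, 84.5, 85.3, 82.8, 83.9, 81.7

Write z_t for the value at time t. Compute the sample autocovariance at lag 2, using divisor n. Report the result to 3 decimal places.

Mean z̄ = (76.1 + 84.5 + 85.3 + 82.8 + 83.9 + 81.7)/6 = 82.3833
Deviations: -6.2833, 2.1167, 2.9167, 0.4167, 1.5167, -0.6833
Σ_{t=1}^{4}(z_t−z̄)(z_{t+2}−z̄) = -13.3056
γ_2 = -13.3056 / 6 = -2.218

-2.218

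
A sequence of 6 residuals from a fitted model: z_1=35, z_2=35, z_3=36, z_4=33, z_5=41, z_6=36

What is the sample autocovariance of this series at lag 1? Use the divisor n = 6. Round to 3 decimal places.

-2.333

Mean z̄ = (35 + 35 + 36 + 33 + 41 + 36)/6 = 36.0000
Σ_{t=1}^{5}(z_t−z̄)(z_{t+1}−z̄) = -14.0000
γ_1 = -14.0000 / 6 = -2.333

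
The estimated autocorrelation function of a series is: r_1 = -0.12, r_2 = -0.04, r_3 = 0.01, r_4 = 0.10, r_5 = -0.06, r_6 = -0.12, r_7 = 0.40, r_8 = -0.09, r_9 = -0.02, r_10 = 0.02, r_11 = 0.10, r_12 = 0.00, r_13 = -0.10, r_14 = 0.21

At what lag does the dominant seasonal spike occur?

The largest autocorrelation is r_7 = 0.40, with a weaker echo at lag 14 (0.21); the remaining lags stay at or below 0.10.
The dominant spike at lag 7 indicates a seasonal period of 7.

7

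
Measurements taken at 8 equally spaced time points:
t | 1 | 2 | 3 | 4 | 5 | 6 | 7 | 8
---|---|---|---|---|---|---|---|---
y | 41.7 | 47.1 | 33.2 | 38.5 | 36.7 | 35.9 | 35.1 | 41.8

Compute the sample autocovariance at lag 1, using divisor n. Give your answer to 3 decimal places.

Mean ȳ = (41.7 + 47.1 + 33.2 + 38.5 + 36.7 + 35.9 + 35.1 + 41.8)/8 = 38.7500
Σ_{t=1}^{7}(y_t−ȳ)(y_{t+1}−ȳ) = -14.6975
γ_1 = -14.6975 / 8 = -1.837

-1.837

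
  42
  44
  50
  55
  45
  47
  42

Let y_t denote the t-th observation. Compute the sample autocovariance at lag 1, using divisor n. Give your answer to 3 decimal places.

2.443

Mean ȳ = (42 + 44 + 50 + 55 + 45 + 47 + 42)/7 = 46.4286
Deviations: -4.4286, -2.4286, 3.5714, 8.5714, -1.4286, 0.5714, -4.4286
Σ_{t=1}^{6}(y_t−ȳ)(y_{t+1}−ȳ) = 17.1020
γ_1 = 17.1020 / 7 = 2.443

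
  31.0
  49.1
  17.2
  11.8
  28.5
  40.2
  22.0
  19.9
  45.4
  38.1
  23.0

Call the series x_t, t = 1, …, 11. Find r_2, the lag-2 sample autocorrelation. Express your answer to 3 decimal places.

Mean x̄ = (31.0 + 49.1 + 17.2 + 11.8 + 28.5 + 40.2 + 22.0 + 19.9 + 45.4 + 38.1 + 23.0)/11 = 29.6545
Numerator Σ_{t=1}^{9}(x_t−x̄)(x_{t+2}−x̄) = -939.5650
Denominator Σ(x_t−x̄)² = 1483.6473
r_2 = -939.5650 / 1483.6473 = -0.633

-0.633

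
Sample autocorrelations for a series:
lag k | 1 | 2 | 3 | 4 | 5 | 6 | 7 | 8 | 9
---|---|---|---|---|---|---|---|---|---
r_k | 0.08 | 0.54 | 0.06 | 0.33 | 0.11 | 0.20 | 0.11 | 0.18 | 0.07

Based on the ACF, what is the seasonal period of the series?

The largest autocorrelation is r_2 = 0.54, with weaker echoes at lags 4 (0.33), 6 (0.20) and 8 (0.18); the remaining lags stay at or below 0.11.
The dominant spike at lag 2 indicates a seasonal period of 2.

2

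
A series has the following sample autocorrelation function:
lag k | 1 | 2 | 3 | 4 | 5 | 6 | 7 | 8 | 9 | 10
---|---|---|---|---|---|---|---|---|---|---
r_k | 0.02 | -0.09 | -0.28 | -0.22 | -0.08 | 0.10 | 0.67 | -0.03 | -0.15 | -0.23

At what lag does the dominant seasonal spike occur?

The largest autocorrelation is r_7 = 0.67; the remaining lags stay at or below 0.10.
The dominant spike at lag 7 indicates a seasonal period of 7.

7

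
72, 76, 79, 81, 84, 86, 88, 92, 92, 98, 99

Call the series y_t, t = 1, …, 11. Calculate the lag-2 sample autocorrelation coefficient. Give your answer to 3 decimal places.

Mean ȳ = (72 + 76 + 79 + 81 + 84 + 86 + 88 + 92 + 92 + 98 + 99)/11 = 86.0909
Numerator Σ_{t=1}^{9}(y_t−ȳ)(y_{t+2}−ȳ) = 319.9835
Denominator Σ(y_t−ȳ)² = 762.9091
r_2 = 319.9835 / 762.9091 = 0.419

0.419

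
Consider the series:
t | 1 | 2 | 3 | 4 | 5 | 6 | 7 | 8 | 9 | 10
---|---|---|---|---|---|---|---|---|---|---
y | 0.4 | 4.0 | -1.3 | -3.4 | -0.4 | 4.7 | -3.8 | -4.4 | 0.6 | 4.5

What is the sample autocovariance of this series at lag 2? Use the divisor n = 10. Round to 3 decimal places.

Mean ȳ = (0.4 + 4.0 − 1.3 − 3.4 − 0.4 + 4.7 − 3.8 − 4.4 + 0.6 + 4.5)/10 = 0.0900
Σ_{t=1}^{8}(y_t−ȳ)(y_{t+2}−ȳ) = -70.0622
γ_2 = -70.0622 / 10 = -7.006

-7.006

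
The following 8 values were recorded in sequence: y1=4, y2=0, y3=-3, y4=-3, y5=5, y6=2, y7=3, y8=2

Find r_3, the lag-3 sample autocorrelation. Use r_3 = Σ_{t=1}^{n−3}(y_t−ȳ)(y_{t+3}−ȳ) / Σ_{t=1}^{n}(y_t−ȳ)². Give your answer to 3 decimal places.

Mean ȳ = (4 + 0 − 3 − 3 + 5 + 2 + 3 + 2)/8 = 1.2500
Deviations from mean: 2.7500, -1.2500, -4.2500, -4.2500, 3.7500, 0.7500, 1.7500, 0.7500
Numerator Σ_{t=1}^{5}(y_t−ȳ)(y_{t+3}−ȳ) = -24.1875
Denominator Σ(y_t−ȳ)² = 63.5000
r_3 = -24.1875 / 63.5000 = -0.381

-0.381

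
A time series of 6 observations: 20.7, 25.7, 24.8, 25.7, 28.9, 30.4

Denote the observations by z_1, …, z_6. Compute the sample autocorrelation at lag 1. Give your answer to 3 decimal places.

0.246

Mean z̄ = (20.7 + 25.7 + 24.8 + 25.7 + 28.9 + 30.4)/6 = 26.0333
Deviations from mean: -5.3333, -0.3333, -1.2333, -0.3333, 2.8667, 4.3667
Numerator Σ_{t=1}^{5}(z_t−z̄)(z_{t+1}−z̄) = 14.1622
Denominator Σ(z_t−z̄)² = 57.4733
r_1 = 14.1622 / 57.4733 = 0.246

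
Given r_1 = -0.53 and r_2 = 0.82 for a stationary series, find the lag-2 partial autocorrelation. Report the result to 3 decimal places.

φ_{22} = (r_2 − r_1²) / (1 − r_1²)
r_1² = (-0.53)² = 0.2809
Numerator = 0.82 − 0.2809 = 0.5391; denominator = 1 − 0.2809 = 0.7191
φ_{22} = 0.5391 / 0.7191 = 0.750

0.750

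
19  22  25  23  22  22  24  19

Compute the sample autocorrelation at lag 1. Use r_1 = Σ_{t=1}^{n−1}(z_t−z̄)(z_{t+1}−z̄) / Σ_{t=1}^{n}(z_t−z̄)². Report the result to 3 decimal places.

-0.094

Mean z̄ = (19 + 22 + 25 + 23 + 22 + 22 + 24 + 19)/8 = 22.0000
Deviations from mean: -3.0000, 0.0000, 3.0000, 1.0000, 0.0000, 0.0000, 2.0000, -3.0000
Σ(z_t−z̄)(z_{t+1}−z̄) = (0.0000) + (0.0000) + (3.0000) + (0.0000) + (0.0000) + (0.0000) + (-6.0000) = -3.0000
Denominator Σ(z_t−z̄)² = 32.0000
r_1 = -3.0000 / 32.0000 = -0.094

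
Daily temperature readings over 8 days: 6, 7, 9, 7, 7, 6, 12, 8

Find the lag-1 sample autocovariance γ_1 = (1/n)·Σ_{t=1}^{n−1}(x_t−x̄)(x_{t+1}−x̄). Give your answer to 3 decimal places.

-0.633

Mean x̄ = (6 + 7 + 9 + 7 + 7 + 6 + 12 + 8)/8 = 7.7500
Deviations: -1.7500, -0.7500, 1.2500, -0.7500, -0.7500, -1.7500, 4.2500, 0.2500
Σ_{t=1}^{7}(x_t−x̄)(x_{t+1}−x̄) = -5.0625
γ_1 = -5.0625 / 8 = -0.633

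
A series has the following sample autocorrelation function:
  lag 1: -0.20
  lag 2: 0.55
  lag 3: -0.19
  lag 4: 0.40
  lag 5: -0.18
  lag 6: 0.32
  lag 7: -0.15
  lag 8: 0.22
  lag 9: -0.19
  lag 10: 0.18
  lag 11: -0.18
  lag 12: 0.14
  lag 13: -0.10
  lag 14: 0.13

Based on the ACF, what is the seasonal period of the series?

The largest autocorrelation is r_2 = 0.55, with weaker echoes at lags 4 (0.40), 6 (0.32), 8 (0.22) and 10 (0.18); the remaining lags stay at or below 0.14.
The dominant spike at lag 2 indicates a seasonal period of 2.

2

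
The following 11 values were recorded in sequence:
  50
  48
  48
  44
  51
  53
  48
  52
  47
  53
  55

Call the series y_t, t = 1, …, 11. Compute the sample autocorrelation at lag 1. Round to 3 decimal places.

Mean ȳ = (50 + 48 + 48 + 44 + 51 + 53 + 48 + 52 + 47 + 53 + 55)/11 = 49.9091
Numerator Σ_{t=1}^{10}(y_t−ȳ)(y_{t+1}−ȳ) = 2.4463
Denominator Σ(y_t−ȳ)² = 104.9091
r_1 = 2.4463 / 104.9091 = 0.023

0.023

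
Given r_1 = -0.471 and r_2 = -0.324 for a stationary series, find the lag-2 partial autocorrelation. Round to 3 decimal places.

φ_{22} = (r_2 − r_1²) / (1 − r_1²)
r_1² = (-0.471)² = 0.221841
Numerator = -0.324 − 0.2218 = -0.5458; denominator = 1 − 0.2218 = 0.7782
φ_{22} = -0.5458 / 0.7782 = -0.701

-0.701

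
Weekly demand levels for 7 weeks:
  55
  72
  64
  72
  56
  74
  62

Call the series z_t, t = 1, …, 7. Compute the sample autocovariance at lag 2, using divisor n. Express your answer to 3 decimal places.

22.571

Mean z̄ = (55 + 72 + 64 + 72 + 56 + 74 + 62)/7 = 65.0000
Deviations: -10.0000, 7.0000, -1.0000, 7.0000, -9.0000, 9.0000, -3.0000
Σ_{t=1}^{5}(z_t−z̄)(z_{t+2}−z̄) = 158.0000
γ_2 = 158.0000 / 7 = 22.571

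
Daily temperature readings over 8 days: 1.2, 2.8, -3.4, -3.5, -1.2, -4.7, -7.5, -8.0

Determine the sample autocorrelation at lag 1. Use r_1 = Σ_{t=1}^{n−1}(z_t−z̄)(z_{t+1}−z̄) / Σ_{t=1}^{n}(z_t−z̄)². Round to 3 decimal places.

0.470

Mean z̄ = (1.2 + 2.8 − 3.4 − 3.5 − 1.2 − 4.7 − 7.5 − 8.0)/8 = -3.0375
Σ(z_t−z̄)(z_{t+1}−z̄) = (24.7364) + (-2.1161) + (0.1677) + (-0.8498) + (-3.0548) + (7.4189) + (22.1452) = 48.4473
Denominator Σ(z_t−z̄)² = 103.0588
r_1 = 48.4473 / 103.0588 = 0.470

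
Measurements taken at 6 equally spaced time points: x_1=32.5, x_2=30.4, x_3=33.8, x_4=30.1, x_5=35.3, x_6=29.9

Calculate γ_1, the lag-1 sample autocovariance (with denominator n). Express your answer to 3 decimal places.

-3.383

Mean x̄ = (32.5 + 30.4 + 33.8 + 30.1 + 35.3 + 29.9)/6 = 32.0000
Σ_{t=1}^{5}(x_t−x̄)(x_{t+1}−x̄) = -20.3000
γ_1 = -20.3000 / 6 = -3.383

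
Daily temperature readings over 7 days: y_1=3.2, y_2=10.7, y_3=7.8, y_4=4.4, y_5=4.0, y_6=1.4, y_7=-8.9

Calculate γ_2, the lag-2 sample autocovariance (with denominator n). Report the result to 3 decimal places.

0.093

Mean ȳ = (3.2 + 10.7 + 7.8 + 4.4 + 4.0 + 1.4 − 8.9)/7 = 3.2286
Deviations: -0.0286, 7.4714, 4.5714, 1.1714, 0.7714, -1.8286, -12.1286
Σ_{t=1}^{5}(y_t−ȳ)(y_{t+2}−ȳ) = 0.6498
γ_2 = 0.6498 / 7 = 0.093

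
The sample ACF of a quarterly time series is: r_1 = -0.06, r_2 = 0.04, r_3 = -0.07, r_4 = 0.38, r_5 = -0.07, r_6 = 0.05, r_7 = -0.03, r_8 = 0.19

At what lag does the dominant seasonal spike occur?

The largest autocorrelation is r_4 = 0.38, with a weaker echo at lag 8 (0.19); the remaining lags stay at or below 0.05.
The dominant spike at lag 4 indicates a seasonal period of 4.

4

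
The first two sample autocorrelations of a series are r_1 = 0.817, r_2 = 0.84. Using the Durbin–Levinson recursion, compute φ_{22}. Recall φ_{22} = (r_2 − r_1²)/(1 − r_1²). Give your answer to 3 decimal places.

φ_{22} = (r_2 − r_1²) / (1 − r_1²)
r_1² = (0.817)² = 0.667489
Numerator = 0.84 − 0.6675 = 0.1725; denominator = 1 − 0.6675 = 0.3325
φ_{22} = 0.1725 / 0.3325 = 0.519

0.519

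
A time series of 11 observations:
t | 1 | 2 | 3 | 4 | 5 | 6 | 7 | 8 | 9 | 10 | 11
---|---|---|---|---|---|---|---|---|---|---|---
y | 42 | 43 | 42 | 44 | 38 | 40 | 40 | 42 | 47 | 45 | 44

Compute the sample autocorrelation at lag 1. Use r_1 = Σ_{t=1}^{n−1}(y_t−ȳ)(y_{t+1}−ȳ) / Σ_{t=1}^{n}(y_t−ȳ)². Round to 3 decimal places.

Mean ȳ = (42 + 43 + 42 + 44 + 38 + 40 + 40 + 42 + 47 + 45 + 44)/11 = 42.4545
Numerator Σ_{t=1}^{10}(y_t−ȳ)(y_{t+1}−ȳ) = 23.4298
Denominator Σ(y_t−ȳ)² = 64.7273
r_1 = 23.4298 / 64.7273 = 0.362

0.362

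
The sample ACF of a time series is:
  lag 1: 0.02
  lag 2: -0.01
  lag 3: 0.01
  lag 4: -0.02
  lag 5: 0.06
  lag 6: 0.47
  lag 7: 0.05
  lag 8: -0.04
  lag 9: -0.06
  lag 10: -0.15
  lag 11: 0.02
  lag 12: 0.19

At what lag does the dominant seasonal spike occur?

The largest autocorrelation is r_6 = 0.47, with a weaker echo at lag 12 (0.19); the remaining lags stay at or below 0.06.
The dominant spike at lag 6 indicates a seasonal period of 6.

6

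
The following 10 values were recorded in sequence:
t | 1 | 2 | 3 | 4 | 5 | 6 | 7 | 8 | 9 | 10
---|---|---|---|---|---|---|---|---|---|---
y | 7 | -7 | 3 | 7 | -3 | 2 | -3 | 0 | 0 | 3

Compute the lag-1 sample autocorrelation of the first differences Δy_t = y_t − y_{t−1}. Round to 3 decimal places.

First differences Δy: -14, 10, 4, -10, 5, -5, 3, 0, 3
Mean of differences = -0.4444
Numerator Σ(Δy_t−Δȳ)(Δy_{t+1}−Δȳ) = -227.0864
Denominator Σ(Δy_t−Δȳ)² = 478.2222
r_1(Δy) = -227.0864 / 478.2222 = -0.475

-0.475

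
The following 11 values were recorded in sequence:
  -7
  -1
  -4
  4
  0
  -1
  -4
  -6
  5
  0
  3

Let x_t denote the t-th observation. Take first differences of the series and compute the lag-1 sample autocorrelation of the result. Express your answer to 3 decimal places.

First differences Δx: 6, -3, 8, -4, -1, -3, -2, 11, -5, 3
Mean of differences = 1.0000
Numerator Σ(Δx_t−Δx̄)(Δx_{t+1}−Δx̄) = -155.0000
Denominator Σ(Δx_t−Δx̄)² = 284.0000
r_1(Δx) = -155.0000 / 284.0000 = -0.546

-0.546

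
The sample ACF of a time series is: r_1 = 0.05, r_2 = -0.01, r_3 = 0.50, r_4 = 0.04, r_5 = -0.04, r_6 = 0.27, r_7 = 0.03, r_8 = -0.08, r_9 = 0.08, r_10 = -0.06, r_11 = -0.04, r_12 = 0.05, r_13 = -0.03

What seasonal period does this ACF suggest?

3

The largest autocorrelation is r_3 = 0.50, with a weaker echo at lag 6 (0.27); the remaining lags stay at or below 0.08.
The dominant spike at lag 3 indicates a seasonal period of 3.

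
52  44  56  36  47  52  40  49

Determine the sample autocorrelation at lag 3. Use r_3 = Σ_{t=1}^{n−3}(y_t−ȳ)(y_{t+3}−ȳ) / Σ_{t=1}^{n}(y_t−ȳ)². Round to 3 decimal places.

Mean ȳ = (52 + 44 + 56 + 36 + 47 + 52 + 40 + 49)/8 = 47.0000
Σ(y_t−ȳ)(y_{t+3}−ȳ) = (-55.0000) + (0.0000) + (45.0000) + (77.0000) + (0.0000) = 67.0000
Denominator Σ(y_t−ȳ)² = 314.0000
r_3 = 67.0000 / 314.0000 = 0.213

0.213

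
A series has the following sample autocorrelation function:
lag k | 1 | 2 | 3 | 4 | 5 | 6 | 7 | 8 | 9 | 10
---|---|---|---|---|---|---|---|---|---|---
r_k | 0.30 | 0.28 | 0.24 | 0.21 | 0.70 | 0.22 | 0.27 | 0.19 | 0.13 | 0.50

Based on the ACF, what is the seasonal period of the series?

5

The largest autocorrelation is r_5 = 0.70, with a weaker echo at lag 10 (0.50); the remaining lags stay at or below 0.30. The elevated value at lag 1 (0.30), dropping to 0.28 at lag 2, reflects decaying short-term dependence rather than seasonality.
The dominant spike at lag 5 indicates a seasonal period of 5.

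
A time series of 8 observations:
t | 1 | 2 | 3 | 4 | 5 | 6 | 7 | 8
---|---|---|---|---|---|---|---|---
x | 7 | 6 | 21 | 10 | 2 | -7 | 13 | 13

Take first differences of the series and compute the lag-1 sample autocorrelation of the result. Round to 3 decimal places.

First differences Δx: -1, 15, -11, -8, -9, 20, 0
Mean of differences = 0.8571
Numerator Σ(Δx_t−Δx̄)(Δx_{t+1}−Δx̄) = -206.7347
Denominator Σ(Δx_t−Δx̄)² = 886.8571
r_1(Δx) = -206.7347 / 886.8571 = -0.233

-0.233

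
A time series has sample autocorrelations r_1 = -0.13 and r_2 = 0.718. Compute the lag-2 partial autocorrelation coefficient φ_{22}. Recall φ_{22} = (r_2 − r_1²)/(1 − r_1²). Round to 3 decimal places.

0.713

φ_{22} = (r_2 − r_1²) / (1 − r_1²)
r_1² = (-0.13)² = 0.0169
Numerator = 0.718 − 0.0169 = 0.7011; denominator = 1 − 0.0169 = 0.9831
φ_{22} = 0.7011 / 0.9831 = 0.713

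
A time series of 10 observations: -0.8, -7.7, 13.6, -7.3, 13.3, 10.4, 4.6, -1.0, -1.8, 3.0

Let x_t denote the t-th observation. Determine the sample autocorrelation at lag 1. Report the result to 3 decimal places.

-0.341

Mean x̄ = (-0.8 − 7.7 + 13.6 − 7.3 + 13.3 + 10.4 + 4.6 − 1.0 − 1.8 + 3.0)/10 = 2.6300
Numerator Σ_{t=1}^{9}(x_t−x̄)(x_{t+1}−x̄) = -187.2699
Denominator Σ(x_t−x̄)² = 548.4610
r_1 = -187.2699 / 548.4610 = -0.341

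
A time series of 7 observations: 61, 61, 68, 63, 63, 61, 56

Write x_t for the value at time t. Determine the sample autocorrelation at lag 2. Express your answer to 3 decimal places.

-0.090

Mean x̄ = (61 + 61 + 68 + 63 + 63 + 61 + 56)/7 = 61.8571
Deviations from mean: -0.8571, -0.8571, 6.1429, 1.1429, 1.1429, -0.8571, -5.8571
Σ(x_t−x̄)(x_{t+2}−x̄) = (-5.2653) + (-0.9796) + (7.0204) + (-0.9796) + (-6.6939) = -6.8980
Denominator Σ(x_t−x̄)² = 76.8571
r_2 = -6.8980 / 76.8571 = -0.090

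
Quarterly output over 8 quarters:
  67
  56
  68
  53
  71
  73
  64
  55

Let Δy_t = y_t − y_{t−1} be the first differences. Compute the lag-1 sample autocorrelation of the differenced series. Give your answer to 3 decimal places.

-0.492

First differences Δy: -11, 12, -15, 18, 2, -9, -9
Mean of differences = -1.7143
Numerator Σ(Δy_t−Δȳ)(Δy_{t+1}−Δȳ) = -472.2245
Denominator Σ(Δy_t−Δȳ)² = 959.4286
r_1(Δy) = -472.2245 / 959.4286 = -0.492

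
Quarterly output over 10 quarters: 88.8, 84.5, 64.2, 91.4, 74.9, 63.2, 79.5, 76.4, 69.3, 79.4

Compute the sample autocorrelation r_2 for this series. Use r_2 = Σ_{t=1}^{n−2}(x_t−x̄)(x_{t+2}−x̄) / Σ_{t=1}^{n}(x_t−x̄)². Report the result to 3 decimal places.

Mean x̄ = (88.8 + 84.5 + 64.2 + 91.4 + 74.9 + 63.2 + 79.5 + 76.4 + 69.3 + 79.4)/10 = 77.1600
Numerator Σ_{t=1}^{8}(x_t−x̄)(x_{t+2}−x̄) = -230.6072
Denominator Σ(x_t−x̄)² = 832.9440
r_2 = -230.6072 / 832.9440 = -0.277

-0.277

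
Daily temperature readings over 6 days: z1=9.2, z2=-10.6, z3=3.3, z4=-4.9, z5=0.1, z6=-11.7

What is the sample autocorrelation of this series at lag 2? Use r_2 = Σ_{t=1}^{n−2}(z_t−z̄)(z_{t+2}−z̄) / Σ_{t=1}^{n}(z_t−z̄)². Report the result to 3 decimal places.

Mean z̄ = (9.2 − 10.6 + 3.3 − 4.9 + 0.1 − 11.7)/6 = -2.4333
Numerator Σ_{t=1}^{4}(z_t−z̄)(z_{t+2}−z̄) = 124.2244
Denominator Σ(z_t−z̄)² = 333.2733
r_2 = 124.2244 / 333.2733 = 0.373

0.373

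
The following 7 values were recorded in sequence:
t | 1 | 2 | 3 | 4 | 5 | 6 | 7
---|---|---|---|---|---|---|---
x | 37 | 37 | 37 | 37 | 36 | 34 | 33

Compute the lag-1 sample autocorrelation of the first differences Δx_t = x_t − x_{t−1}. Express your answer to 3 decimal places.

First differences Δx: 0, 0, 0, -1, -2, -1
Mean of differences = -0.6667
Numerator Σ(Δx_t−Δx̄)(Δx_{t+1}−Δx̄) = 1.5556
Denominator Σ(Δx_t−Δx̄)² = 3.3333
r_1(Δx) = 1.5556 / 3.3333 = 0.467

0.467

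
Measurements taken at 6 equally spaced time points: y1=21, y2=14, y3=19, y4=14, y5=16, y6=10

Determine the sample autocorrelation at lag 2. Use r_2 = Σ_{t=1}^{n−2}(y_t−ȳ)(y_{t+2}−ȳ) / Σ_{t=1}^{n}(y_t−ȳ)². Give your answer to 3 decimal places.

0.402

Mean ȳ = (21 + 14 + 19 + 14 + 16 + 10)/6 = 15.6667
Numerator Σ_{t=1}^{4}(y_t−ȳ)(y_{t+2}−ȳ) = 31.1111
Denominator Σ(y_t−ȳ)² = 77.3333
r_2 = 31.1111 / 77.3333 = 0.402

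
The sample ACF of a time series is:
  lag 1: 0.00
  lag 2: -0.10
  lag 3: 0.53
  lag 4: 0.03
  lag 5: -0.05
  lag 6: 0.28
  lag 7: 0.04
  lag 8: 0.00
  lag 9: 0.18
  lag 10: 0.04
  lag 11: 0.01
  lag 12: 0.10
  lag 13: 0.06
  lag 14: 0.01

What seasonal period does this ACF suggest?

3

The largest autocorrelation is r_3 = 0.53, with weaker echoes at lags 6 (0.28) and 9 (0.18); the remaining lags stay at or below 0.10.
The dominant spike at lag 3 indicates a seasonal period of 3.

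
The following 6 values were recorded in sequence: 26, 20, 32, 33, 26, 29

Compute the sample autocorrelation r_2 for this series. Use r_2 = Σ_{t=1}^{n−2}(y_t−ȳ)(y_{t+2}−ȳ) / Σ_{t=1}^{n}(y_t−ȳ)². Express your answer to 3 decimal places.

Mean ȳ = (26 + 20 + 32 + 33 + 26 + 29)/6 = 27.6667
Σ(y_t−ȳ)(y_{t+2}−ȳ) = (-7.2222) + (-40.8889) + (-7.2222) + (7.1111) = -48.2222
Denominator Σ(y_t−ȳ)² = 113.3333
r_2 = -48.2222 / 113.3333 = -0.425

-0.425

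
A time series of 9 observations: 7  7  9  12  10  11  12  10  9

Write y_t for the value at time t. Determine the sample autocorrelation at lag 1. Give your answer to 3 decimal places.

Mean ȳ = (7 + 7 + 9 + 12 + 10 + 11 + 12 + 10 + 9)/9 = 9.6667
Numerator Σ_{t=1}^{8}(y_t−ȳ)(y_{t+1}−ȳ) = 12.2222
Denominator Σ(y_t−ȳ)² = 28.0000
r_1 = 12.2222 / 28.0000 = 0.437

0.437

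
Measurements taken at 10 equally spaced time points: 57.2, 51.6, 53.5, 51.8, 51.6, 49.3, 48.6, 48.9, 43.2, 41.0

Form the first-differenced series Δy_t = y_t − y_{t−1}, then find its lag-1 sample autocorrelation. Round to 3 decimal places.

First differences Δy: -5.6, 1.9, -1.7, -0.2, -2.3, -0.7, 0.3, -5.7, -2.2
Mean of differences = -1.8000
Numerator Σ(Δy_t−Δȳ)(Δy_{t+1}−Δȳ) = -19.2000
Denominator Σ(Δy_t−Δȳ)² = 51.9400
r_1(Δy) = -19.2000 / 51.9400 = -0.370

-0.370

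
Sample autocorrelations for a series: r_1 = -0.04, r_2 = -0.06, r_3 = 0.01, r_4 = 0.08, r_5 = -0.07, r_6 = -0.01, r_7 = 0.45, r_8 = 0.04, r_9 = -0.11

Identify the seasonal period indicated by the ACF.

7

The largest autocorrelation is r_7 = 0.45; the remaining lags stay at or below 0.08.
The dominant spike at lag 7 indicates a seasonal period of 7.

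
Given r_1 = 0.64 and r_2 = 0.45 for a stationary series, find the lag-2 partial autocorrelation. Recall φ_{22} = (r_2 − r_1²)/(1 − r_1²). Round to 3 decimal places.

φ_{22} = (r_2 − r_1²) / (1 − r_1²)
r_1² = (0.64)² = 0.4096
Numerator = 0.45 − 0.4096 = 0.0404; denominator = 1 − 0.4096 = 0.5904
φ_{22} = 0.0404 / 0.5904 = 0.068

0.068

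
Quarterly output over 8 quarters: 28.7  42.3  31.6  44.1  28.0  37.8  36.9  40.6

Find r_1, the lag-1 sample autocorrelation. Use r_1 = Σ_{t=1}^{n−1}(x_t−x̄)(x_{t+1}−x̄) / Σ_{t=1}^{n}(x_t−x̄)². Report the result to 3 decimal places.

Mean x̄ = (28.7 + 42.3 + 31.6 + 44.1 + 28.0 + 37.8 + 36.9 + 40.6)/8 = 36.2500
Deviations from mean: -7.5500, 6.0500, -4.6500, 7.8500, -8.2500, 1.5500, 0.6500, 4.3500
Σ(x_t−x̄)(x_{t+1}−x̄) = (-45.6775) + (-28.1325) + (-36.5025) + (-64.7625) + (-12.7875) + (1.0075) + (2.8275) = -184.0275
Denominator Σ(x_t−x̄)² = 266.6600
r_1 = -184.0275 / 266.6600 = -0.690

-0.690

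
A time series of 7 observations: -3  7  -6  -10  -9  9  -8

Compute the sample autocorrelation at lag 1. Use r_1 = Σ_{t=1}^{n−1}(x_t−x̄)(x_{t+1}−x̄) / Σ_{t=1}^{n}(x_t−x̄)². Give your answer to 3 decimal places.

-0.275

Mean x̄ = (-3 + 7 − 6 − 10 − 9 + 9 − 8)/7 = -2.8571
Σ(x_t−x̄)(x_{t+1}−x̄) = (-1.4082) + (-30.9796) + (22.4490) + (43.8776) + (-72.8367) + (-60.9796) = -99.8776
Denominator Σ(x_t−x̄)² = 362.8571
r_1 = -99.8776 / 362.8571 = -0.275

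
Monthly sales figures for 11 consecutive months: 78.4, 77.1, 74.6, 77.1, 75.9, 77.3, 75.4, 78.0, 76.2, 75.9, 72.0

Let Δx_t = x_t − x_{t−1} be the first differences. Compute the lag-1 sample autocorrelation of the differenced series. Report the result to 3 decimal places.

-0.458

First differences Δx: -1.3, -2.5, 2.5, -1.2, 1.4, -1.9, 2.6, -1.8, -0.3, -3.9
Mean of differences = -0.6400
Numerator Σ(Δx_t−Δx̄)(Δx_{t+1}−Δx̄) = -19.4276
Denominator Σ(Δx_t−Δx̄)² = 42.4040
r_1(Δx) = -19.4276 / 42.4040 = -0.458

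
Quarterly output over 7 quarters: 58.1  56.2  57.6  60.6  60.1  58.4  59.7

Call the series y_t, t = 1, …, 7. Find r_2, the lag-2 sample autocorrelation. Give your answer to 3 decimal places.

Mean ȳ = (58.1 + 56.2 + 57.6 + 60.6 + 60.1 + 58.4 + 59.7)/7 = 58.6714
Numerator Σ_{t=1}^{5}(y_t−ȳ)(y_{t+2}−ȳ) = -4.7388
Denominator Σ(y_t−ȳ)² = 14.4743
r_2 = -4.7388 / 14.4743 = -0.327

-0.327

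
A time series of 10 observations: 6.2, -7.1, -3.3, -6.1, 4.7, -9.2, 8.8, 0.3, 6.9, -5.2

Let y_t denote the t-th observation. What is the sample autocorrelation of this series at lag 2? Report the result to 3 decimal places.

0.403

Mean ȳ = (6.2 − 7.1 − 3.3 − 6.1 + 4.7 − 9.2 + 8.8 + 0.3 + 6.9 − 5.2)/10 = -0.4000
Numerator Σ_{t=1}^{8}(y_t−ȳ)(y_{t+2}−ȳ) = 158.9800
Denominator Σ(y_t−ȳ)² = 394.2600
r_2 = 158.9800 / 394.2600 = 0.403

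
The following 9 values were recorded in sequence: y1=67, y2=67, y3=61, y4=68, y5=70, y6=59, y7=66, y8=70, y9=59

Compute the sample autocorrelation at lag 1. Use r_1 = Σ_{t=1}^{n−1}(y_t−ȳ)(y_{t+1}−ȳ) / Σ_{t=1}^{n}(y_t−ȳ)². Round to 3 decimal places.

-0.407

Mean ȳ = (67 + 67 + 61 + 68 + 70 + 59 + 66 + 70 + 59)/9 = 65.2222
Numerator Σ_{t=1}^{8}(y_t−ȳ)(y_{t+1}−ȳ) = -63.3827
Denominator Σ(y_t−ȳ)² = 155.5556
r_1 = -63.3827 / 155.5556 = -0.407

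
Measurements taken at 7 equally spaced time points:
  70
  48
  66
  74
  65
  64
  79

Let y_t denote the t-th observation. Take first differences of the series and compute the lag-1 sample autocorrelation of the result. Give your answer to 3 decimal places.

-0.306

First differences Δy: -22, 18, 8, -9, -1, 15
Mean of differences = 1.5000
Numerator Σ(Δy_t−Δȳ)(Δy_{t+1}−Δȳ) = -356.2500
Denominator Σ(Δy_t−Δȳ)² = 1165.5000
r_1(Δy) = -356.2500 / 1165.5000 = -0.306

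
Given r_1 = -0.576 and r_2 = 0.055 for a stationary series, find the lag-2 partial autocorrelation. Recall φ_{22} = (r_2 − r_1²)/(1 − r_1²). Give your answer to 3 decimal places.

-0.414

φ_{22} = (r_2 − r_1²) / (1 − r_1²)
r_1² = (-0.576)² = 0.331776
Numerator = 0.055 − 0.3318 = -0.2768; denominator = 1 − 0.3318 = 0.6682
φ_{22} = -0.2768 / 0.6682 = -0.414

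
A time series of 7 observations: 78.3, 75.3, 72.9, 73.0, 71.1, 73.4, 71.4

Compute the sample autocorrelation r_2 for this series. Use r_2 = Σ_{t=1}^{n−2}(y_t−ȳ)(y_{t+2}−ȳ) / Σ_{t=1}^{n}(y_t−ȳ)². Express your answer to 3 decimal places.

Mean ȳ = (78.3 + 75.3 + 72.9 + 73.0 + 71.1 + 73.4 + 71.4)/7 = 73.6286
Deviations from mean: 4.6714, 1.6714, -0.7286, -0.6286, -2.5286, -0.2286, -2.2286
Σ(y_t−ȳ)(y_{t+2}−ȳ) = (-3.4035) + (-1.0506) + (1.8422) + (0.1437) + (5.6351) = 3.1669
Denominator Σ(y_t−ȳ)² = 36.9543
r_2 = 3.1669 / 36.9543 = 0.086

0.086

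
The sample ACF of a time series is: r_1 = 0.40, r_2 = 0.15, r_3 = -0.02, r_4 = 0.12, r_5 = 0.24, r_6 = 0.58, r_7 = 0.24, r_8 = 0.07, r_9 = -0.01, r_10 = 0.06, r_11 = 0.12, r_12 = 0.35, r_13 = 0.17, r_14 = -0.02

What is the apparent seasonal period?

The largest autocorrelation is r_6 = 0.58; the remaining lags stay at or below 0.40. The elevated value at lag 1 (0.40), dropping to 0.15 at lag 2, reflects decaying short-term dependence rather than seasonality.
The dominant spike at lag 6 indicates a seasonal period of 6.

6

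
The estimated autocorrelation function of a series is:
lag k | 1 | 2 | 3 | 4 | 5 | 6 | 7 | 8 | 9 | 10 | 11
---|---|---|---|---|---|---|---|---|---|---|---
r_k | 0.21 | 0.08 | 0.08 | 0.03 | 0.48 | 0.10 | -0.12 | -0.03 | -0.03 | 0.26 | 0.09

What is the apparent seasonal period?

The largest autocorrelation is r_5 = 0.48, with a weaker echo at lag 10 (0.26); the remaining lags stay at or below 0.21. The elevated value at lag 1 (0.21), dropping to 0.08 at lag 2, reflects decaying short-term dependence rather than seasonality.
The dominant spike at lag 5 indicates a seasonal period of 5.

5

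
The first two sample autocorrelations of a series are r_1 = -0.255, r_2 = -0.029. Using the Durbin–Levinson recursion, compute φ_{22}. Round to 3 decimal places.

φ_{22} = (r_2 − r_1²) / (1 − r_1²)
r_1² = (-0.255)² = 0.065025
Numerator = -0.029 − 0.0650 = -0.0940; denominator = 1 − 0.0650 = 0.9350
φ_{22} = -0.0940 / 0.9350 = -0.101

-0.101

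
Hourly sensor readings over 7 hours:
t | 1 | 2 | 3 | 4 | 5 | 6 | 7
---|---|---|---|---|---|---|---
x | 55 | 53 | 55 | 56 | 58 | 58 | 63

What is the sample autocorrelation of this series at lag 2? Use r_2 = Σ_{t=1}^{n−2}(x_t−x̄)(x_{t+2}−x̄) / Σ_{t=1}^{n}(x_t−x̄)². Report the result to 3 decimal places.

0.170

Mean x̄ = (55 + 53 + 55 + 56 + 58 + 58 + 63)/7 = 56.8571
Deviations from mean: -1.8571, -3.8571, -1.8571, -0.8571, 1.1429, 1.1429, 6.1429
Numerator Σ_{t=1}^{5}(x_t−x̄)(x_{t+2}−x̄) = 10.6735
Denominator Σ(x_t−x̄)² = 62.8571
r_2 = 10.6735 / 62.8571 = 0.170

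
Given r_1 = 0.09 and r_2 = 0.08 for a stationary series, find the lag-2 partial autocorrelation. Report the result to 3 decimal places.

0.072

φ_{22} = (r_2 − r_1²) / (1 − r_1²)
r_1² = (0.09)² = 0.0081
Numerator = 0.08 − 0.0081 = 0.0719; denominator = 1 − 0.0081 = 0.9919
φ_{22} = 0.0719 / 0.9919 = 0.072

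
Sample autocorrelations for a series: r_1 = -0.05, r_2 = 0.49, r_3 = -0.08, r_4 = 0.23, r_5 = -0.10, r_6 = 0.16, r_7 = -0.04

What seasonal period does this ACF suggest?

The largest autocorrelation is r_2 = 0.49, with weaker echoes at lags 4 (0.23) and 6 (0.16); the remaining lags stay at or below -0.04.
The dominant spike at lag 2 indicates a seasonal period of 2.

2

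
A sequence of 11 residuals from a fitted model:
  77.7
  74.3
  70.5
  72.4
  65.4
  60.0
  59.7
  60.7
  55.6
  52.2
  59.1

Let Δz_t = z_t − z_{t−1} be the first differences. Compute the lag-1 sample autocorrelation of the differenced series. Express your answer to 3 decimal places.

First differences Δz: -3.4, -3.8, 1.9, -7.0, -5.4, -0.3, 1.0, -5.1, -3.4, 6.9
Mean of differences = -1.8600
Numerator Σ(Δz_t−Δz̄)(Δz_{t+1}−Δz̄) = -24.2656
Denominator Σ(Δz_t−Δz̄)² = 159.4440
r_1(Δz) = -24.2656 / 159.4440 = -0.152

-0.152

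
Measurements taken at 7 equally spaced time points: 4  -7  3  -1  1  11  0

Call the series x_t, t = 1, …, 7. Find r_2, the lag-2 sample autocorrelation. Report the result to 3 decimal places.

0.007

Mean x̄ = (4 − 7 + 3 − 1 + 1 + 11 + 0)/7 = 1.5714
Deviations from mean: 2.4286, -8.5714, 1.4286, -2.5714, -0.5714, 9.4286, -1.5714
Σ(x_t−x̄)(x_{t+2}−x̄) = (3.4694) + (22.0408) + (-0.8163) + (-24.2449) + (0.8980) = 1.3469
Denominator Σ(x_t−x̄)² = 179.7143
r_2 = 1.3469 / 179.7143 = 0.007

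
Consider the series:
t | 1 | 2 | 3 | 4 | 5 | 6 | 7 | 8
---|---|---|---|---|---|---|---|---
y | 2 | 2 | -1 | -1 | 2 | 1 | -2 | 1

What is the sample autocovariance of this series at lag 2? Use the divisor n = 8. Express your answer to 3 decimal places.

Mean ȳ = (2 + 2 − 1 − 1 + 2 + 1 − 2 + 1)/8 = 0.5000
Σ_{t=1}^{6}(y_t−ȳ)(y_{t+2}−ȳ) = -11.0000
γ_2 = -11.0000 / 8 = -1.375

-1.375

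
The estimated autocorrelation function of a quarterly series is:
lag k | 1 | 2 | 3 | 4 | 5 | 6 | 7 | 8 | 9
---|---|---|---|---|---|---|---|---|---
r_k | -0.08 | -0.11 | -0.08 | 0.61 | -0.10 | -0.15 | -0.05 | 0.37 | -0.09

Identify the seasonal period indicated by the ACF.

4

The largest autocorrelation is r_4 = 0.61, with a weaker echo at lag 8 (0.37); the remaining lags stay at or below -0.05.
The dominant spike at lag 4 indicates a seasonal period of 4.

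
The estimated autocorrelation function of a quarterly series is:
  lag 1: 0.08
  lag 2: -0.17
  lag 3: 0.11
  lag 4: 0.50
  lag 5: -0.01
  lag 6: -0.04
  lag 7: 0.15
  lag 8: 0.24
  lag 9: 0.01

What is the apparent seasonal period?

The largest autocorrelation is r_4 = 0.50, with a weaker echo at lag 8 (0.24); the remaining lags stay at or below 0.15.
The dominant spike at lag 4 indicates a seasonal period of 4.

4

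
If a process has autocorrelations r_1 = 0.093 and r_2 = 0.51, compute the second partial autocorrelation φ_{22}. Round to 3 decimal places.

0.506

φ_{22} = (r_2 − r_1²) / (1 − r_1²)
r_1² = (0.093)² = 0.008649
Numerator = 0.51 − 0.0086 = 0.5014; denominator = 1 − 0.0086 = 0.9914
φ_{22} = 0.5014 / 0.9914 = 0.506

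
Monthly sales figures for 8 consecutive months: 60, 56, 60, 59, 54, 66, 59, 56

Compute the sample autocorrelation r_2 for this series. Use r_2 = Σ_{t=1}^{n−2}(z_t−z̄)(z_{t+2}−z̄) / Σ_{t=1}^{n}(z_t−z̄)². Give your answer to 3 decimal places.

Mean z̄ = (60 + 56 + 60 + 59 + 54 + 66 + 59 + 56)/8 = 58.7500
Numerator Σ_{t=1}^{6}(z_t−z̄)(z_{t+2}−z̄) = -24.3750
Denominator Σ(z_t−z̄)² = 93.5000
r_2 = -24.3750 / 93.5000 = -0.261

-0.261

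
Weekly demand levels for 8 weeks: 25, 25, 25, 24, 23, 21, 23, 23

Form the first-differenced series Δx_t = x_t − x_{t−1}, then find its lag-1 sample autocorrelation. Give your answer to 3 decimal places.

First differences Δx: 0, 0, -1, -1, -2, 2, 0
Mean of differences = -0.2857
Numerator Σ(Δx_t−Δx̄)(Δx_{t+1}−Δx̄) = -1.6531
Denominator Σ(Δx_t−Δx̄)² = 9.4286
r_1(Δx) = -1.6531 / 9.4286 = -0.175

-0.175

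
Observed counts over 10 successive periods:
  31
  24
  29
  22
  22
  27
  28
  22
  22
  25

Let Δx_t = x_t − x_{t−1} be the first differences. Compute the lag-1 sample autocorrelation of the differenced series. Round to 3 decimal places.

-0.383

First differences Δx: -7, 5, -7, 0, 5, 1, -6, 0, 3
Mean of differences = -0.6667
Numerator Σ(Δx_t−Δx̄)(Δx_{t+1}−Δx̄) = -72.7778
Denominator Σ(Δx_t−Δx̄)² = 190.0000
r_1(Δx) = -72.7778 / 190.0000 = -0.383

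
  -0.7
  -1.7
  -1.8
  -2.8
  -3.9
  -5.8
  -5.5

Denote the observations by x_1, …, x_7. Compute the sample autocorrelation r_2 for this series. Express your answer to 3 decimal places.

0.158

Mean x̄ = (-0.7 − 1.7 − 1.8 − 2.8 − 3.9 − 5.8 − 5.5)/7 = -3.1714
Σ(x_t−x̄)(x_{t+2}−x̄) = (3.3894) + (0.5465) + (-0.9992) + (-0.9763) + (1.6965) = 3.6569
Denominator Σ(x_t−x̄)² = 23.1543
r_2 = 3.6569 / 23.1543 = 0.158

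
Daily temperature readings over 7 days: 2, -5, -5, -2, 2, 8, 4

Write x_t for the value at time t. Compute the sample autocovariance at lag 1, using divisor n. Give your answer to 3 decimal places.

Mean x̄ = (2 − 5 − 5 − 2 + 2 + 8 + 4)/7 = 0.5714
Σ_{t=1}^{6}(x_t−x̄)(x_{t+1}−x̄) = 69.8163
γ_1 = 69.8163 / 7 = 9.974

9.974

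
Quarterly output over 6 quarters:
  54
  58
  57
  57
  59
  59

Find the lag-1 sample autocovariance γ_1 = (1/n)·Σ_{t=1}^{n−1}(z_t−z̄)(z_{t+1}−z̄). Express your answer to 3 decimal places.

-0.019

Mean z̄ = (54 + 58 + 57 + 57 + 59 + 59)/6 = 57.3333
Σ_{t=1}^{5}(z_t−z̄)(z_{t+1}−z̄) = -0.1111
γ_1 = -0.1111 / 6 = -0.019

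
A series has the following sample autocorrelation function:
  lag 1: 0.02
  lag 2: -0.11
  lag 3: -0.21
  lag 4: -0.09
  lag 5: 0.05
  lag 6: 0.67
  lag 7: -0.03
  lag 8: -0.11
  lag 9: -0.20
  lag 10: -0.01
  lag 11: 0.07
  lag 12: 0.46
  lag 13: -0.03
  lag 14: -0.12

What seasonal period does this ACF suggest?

6

The largest autocorrelation is r_6 = 0.67, with a weaker echo at lag 12 (0.46); the remaining lags stay at or below 0.07.
The dominant spike at lag 6 indicates a seasonal period of 6.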